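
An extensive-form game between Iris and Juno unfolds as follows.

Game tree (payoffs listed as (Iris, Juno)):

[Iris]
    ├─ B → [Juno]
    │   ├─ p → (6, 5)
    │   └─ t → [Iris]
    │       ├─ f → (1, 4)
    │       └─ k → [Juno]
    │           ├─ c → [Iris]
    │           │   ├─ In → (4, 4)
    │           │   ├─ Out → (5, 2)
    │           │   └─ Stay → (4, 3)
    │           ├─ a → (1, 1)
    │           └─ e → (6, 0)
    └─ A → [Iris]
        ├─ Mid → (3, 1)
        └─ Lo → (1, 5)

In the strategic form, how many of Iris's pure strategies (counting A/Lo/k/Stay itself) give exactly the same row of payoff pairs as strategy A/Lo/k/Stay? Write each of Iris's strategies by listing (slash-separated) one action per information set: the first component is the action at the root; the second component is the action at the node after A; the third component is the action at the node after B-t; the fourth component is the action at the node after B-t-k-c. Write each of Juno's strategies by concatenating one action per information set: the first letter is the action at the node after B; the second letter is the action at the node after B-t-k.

Row for A/Lo/k/Stay (columns pc, pa, pe, tc, ta, te): (1,5) (1,5) (1,5) (1,5) (1,5) (1,5).
Under A/Lo/k/Stay, Iris's choice at the node after B-t and at the node after B-t-k-c can never be reached regardless of what Juno does, so varying those choices leaves every outcome unchanged.
Holding the reachable choices fixed and varying the unreachable ones freely already gives 2 × 3 = 6 equivalent strategies.
No other strategy reproduces this row, so those 6 are the full class: A/Lo/f/In, A/Lo/f/Out, A/Lo/f/Stay, A/Lo/k/In, A/Lo/k/Out, A/Lo/k/Stay.

6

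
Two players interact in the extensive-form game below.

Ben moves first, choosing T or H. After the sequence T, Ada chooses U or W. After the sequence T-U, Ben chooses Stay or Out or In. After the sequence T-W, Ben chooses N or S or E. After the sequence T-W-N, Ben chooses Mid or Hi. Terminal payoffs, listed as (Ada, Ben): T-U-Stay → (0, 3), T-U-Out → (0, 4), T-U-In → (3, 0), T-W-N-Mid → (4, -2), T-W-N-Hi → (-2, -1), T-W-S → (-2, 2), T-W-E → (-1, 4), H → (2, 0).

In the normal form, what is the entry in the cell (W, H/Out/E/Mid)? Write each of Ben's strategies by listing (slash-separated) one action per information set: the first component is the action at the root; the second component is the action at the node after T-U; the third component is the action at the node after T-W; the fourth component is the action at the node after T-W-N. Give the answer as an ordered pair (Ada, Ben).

Trace the play path from the root:
  Ben plays H
→ terminal payoff (2, 0).
(Ada's choice at the node after T is never reached on this path, so it doesn't affect the outcome.)

(2, 0)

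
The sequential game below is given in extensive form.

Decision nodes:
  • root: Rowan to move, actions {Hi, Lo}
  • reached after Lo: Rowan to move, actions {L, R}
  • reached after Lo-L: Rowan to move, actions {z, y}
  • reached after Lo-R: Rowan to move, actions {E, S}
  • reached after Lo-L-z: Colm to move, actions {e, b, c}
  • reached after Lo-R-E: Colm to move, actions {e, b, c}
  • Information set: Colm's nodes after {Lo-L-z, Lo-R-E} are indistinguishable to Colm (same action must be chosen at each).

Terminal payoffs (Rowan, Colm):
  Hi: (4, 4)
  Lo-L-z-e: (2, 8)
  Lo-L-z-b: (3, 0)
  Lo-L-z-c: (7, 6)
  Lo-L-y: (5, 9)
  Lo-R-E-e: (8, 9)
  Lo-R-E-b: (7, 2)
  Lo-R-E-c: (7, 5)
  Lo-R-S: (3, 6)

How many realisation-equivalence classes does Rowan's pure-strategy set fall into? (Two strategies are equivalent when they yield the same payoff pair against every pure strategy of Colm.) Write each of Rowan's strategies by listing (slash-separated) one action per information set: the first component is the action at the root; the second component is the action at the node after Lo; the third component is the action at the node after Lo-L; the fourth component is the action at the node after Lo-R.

Rowan has 16 pure strategies: Hi/L/z/E, Hi/L/z/S, Hi/L/y/E, Hi/L/y/S, Hi/R/z/E, Hi/R/z/S, Hi/R/y/E, Hi/R/y/S, Lo/L/z/E, Lo/L/z/S, Lo/L/y/E, Lo/L/y/S, Lo/R/z/E, Lo/R/z/S, Lo/R/y/E, Lo/R/y/S. Columns: e, b, c.
{Hi/L/z/E, Hi/L/z/S, Hi/L/y/E, Hi/L/y/S, Hi/R/z/E, Hi/R/z/S, Hi/R/y/E, Hi/R/y/S} → row (4,4) (4,4) (4,4)
{Lo/L/z/E, Lo/L/z/S} → row (2,8) (3,0) (7,6)
{Lo/L/y/E, Lo/L/y/S} → row (5,9) (5,9) (5,9)
{Lo/R/z/E, Lo/R/y/E} → row (8,9) (7,2) (7,5)
{Lo/R/z/S, Lo/R/y/S} → row (3,6) (3,6) (3,6)
That's 5 distinct rows out of 16 strategies.

5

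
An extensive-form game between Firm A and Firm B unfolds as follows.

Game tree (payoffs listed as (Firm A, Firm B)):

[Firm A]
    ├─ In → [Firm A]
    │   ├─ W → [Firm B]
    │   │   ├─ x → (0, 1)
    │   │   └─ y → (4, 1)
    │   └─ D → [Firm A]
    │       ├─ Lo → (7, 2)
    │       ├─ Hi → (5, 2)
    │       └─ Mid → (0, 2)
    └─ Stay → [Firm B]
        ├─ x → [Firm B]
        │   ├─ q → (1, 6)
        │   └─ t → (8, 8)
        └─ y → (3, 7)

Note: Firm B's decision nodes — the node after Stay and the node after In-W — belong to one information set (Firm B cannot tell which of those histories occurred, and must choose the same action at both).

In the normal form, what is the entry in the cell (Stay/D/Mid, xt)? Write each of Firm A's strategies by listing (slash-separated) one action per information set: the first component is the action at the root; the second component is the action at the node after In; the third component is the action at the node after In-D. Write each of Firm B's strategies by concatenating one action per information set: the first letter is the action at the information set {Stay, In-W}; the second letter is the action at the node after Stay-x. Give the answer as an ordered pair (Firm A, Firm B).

Trace the play path from the root:
  Firm A plays Stay
  Firm B plays x at [Stay]
  Firm B plays t at [Stay-x]
→ terminal payoff (8, 8).
(Firm A's choice at the node after In is never reached on this path, so it doesn't affect the outcome.)

(8, 8)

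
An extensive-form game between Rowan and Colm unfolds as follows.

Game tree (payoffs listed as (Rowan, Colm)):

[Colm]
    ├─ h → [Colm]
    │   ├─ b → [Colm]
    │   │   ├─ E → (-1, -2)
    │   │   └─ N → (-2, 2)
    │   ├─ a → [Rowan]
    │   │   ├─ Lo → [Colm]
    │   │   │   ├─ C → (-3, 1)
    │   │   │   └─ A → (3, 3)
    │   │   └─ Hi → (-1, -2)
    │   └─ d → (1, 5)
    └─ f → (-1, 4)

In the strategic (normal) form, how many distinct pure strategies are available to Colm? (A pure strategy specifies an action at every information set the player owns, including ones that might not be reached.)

24

Colm owns the root with actions {h, f} — two choices.
Colm owns the node after h with actions {b, a, d} — three choices.
Colm owns the node after h-b with actions {E, N} — two choices.
Colm owns the node after h-a-Lo with actions {C, A} — two choices.
A pure strategy fixes one action at each information set independently, so the count is the product 2 × 3 × 2 × 2 = 24.
(For reference, Rowan has 2 pure strategies, giving a 24×2 normal-form matrix.)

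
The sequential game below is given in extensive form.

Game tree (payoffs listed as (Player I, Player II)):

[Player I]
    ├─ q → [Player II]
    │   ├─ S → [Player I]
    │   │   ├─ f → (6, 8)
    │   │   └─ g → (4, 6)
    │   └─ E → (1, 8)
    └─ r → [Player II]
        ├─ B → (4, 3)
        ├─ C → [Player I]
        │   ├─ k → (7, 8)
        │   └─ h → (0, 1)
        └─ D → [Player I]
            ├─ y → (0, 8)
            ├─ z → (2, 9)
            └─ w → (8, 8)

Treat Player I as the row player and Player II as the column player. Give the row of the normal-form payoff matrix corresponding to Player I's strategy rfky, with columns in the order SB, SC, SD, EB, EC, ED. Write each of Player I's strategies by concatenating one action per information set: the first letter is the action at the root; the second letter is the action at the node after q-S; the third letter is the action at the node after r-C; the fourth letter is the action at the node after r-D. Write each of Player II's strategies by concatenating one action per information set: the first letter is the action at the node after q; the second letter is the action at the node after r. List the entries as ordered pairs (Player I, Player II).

(4,3) (7,8) (0,8) (4,3) (7,8) (0,8)

vs SB: Player I plays r → Player II plays B at [r] → (4, 3)
vs SC: Player I plays r → Player II plays C at [r] → Player I plays k at [r-C] → (7, 8)
vs SD: Player I plays r → Player II plays D at [r] → Player I plays y at [r-D] → (0, 8)
vs EB: Player I plays r → Player II plays B at [r] → (4, 3)
vs EC: Player I plays r → Player II plays C at [r] → Player I plays k at [r-C] → (7, 8)
vs ED: Player I plays r → Player II plays D at [r] → Player I plays y at [r-D] → (0, 8)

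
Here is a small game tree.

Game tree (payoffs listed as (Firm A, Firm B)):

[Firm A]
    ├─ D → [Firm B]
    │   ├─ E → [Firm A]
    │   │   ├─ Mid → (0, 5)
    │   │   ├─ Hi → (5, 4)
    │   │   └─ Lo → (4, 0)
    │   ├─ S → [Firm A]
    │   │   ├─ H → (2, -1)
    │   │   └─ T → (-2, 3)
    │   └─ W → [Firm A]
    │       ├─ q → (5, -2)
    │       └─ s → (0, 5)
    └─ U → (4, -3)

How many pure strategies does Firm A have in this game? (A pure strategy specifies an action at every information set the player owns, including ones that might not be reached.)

Firm A owns the root with actions {D, U} — two choices.
Firm A owns the node after D-E with actions {Mid, Hi, Lo} — three choices.
Firm A owns the node after D-S with actions {H, T} — two choices.
Firm A owns the node after D-W with actions {q, s} — two choices.
A pure strategy fixes one action at each information set independently, so the count is the product 2 × 3 × 2 × 2 = 24.
(For reference, Firm B has 3 pure strategies, giving a 24×3 normal-form matrix.)

24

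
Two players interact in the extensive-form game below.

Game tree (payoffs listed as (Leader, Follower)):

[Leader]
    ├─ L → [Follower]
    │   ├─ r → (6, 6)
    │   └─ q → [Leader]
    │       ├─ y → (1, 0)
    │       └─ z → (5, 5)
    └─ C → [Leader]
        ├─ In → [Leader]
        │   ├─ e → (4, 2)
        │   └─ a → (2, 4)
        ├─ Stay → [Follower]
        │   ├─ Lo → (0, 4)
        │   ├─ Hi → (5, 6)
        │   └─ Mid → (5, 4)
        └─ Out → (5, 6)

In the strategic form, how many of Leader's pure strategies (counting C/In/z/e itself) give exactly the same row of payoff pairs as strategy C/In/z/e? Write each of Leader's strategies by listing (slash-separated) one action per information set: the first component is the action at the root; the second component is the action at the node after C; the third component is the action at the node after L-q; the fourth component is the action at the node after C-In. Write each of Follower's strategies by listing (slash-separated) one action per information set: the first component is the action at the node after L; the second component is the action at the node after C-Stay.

Row for C/In/z/e (columns r/Lo, r/Hi, r/Mid, q/Lo, q/Hi, q/Mid): (4,2) (4,2) (4,2) (4,2) (4,2) (4,2).
Under C/In/z/e, Leader's choice at the node after L-q can never be reached regardless of what Follower does, so varying those choices leaves every outcome unchanged.
Holding the reachable choices fixed and varying the unreachable one freely already gives 2 equivalent strategies.
No other strategy reproduces this row, so those 2 are the full class: C/In/y/e, C/In/z/e.

2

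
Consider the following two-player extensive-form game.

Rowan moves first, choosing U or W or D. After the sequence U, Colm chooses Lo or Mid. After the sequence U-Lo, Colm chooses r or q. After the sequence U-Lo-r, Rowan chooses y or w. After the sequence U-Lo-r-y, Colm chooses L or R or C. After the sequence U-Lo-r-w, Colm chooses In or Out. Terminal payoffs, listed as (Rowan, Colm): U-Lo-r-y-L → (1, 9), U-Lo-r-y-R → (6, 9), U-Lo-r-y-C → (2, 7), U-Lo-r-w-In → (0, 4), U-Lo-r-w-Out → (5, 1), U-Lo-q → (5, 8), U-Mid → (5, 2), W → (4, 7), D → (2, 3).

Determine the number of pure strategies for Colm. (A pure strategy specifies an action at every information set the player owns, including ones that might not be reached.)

Colm owns the node after U with actions {Lo, Mid} — two choices.
Colm owns the node after U-Lo with actions {r, q} — two choices.
Colm owns the node after U-Lo-r-y with actions {L, R, C} — three choices.
Colm owns the node after U-Lo-r-w with actions {In, Out} — two choices.
A pure strategy fixes one action at each information set independently, so the count is the product 2 × 2 × 3 × 2 = 24.
(For reference, Rowan has 6 pure strategies, giving a 24×6 normal-form matrix.)

24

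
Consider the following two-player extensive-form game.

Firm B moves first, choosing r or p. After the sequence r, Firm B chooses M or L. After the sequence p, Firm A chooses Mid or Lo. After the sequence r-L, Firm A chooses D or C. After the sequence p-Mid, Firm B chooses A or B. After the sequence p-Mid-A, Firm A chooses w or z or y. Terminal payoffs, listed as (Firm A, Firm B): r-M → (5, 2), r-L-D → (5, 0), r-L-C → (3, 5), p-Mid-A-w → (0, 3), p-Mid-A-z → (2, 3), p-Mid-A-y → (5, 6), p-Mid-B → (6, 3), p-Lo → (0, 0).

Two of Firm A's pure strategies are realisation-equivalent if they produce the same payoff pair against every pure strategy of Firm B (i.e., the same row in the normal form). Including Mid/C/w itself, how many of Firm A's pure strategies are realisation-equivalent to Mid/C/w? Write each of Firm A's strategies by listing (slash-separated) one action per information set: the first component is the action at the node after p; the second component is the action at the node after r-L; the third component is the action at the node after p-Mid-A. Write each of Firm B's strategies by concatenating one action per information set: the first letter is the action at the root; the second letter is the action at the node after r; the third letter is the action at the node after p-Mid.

1

Row for Mid/C/w (columns rMA, rMB, rLA, rLB, pMA, pMB, pLA, pLB): (5,2) (5,2) (3,5) (3,5) (0,3) (6,3) (0,3) (6,3).
Every one of Firm A's information sets is on the play path for some reply by Firm B when Firm A follows Mid/C/w.
Changing the action at any of them therefore changes at least one column, so only Mid/C/w itself gives this row.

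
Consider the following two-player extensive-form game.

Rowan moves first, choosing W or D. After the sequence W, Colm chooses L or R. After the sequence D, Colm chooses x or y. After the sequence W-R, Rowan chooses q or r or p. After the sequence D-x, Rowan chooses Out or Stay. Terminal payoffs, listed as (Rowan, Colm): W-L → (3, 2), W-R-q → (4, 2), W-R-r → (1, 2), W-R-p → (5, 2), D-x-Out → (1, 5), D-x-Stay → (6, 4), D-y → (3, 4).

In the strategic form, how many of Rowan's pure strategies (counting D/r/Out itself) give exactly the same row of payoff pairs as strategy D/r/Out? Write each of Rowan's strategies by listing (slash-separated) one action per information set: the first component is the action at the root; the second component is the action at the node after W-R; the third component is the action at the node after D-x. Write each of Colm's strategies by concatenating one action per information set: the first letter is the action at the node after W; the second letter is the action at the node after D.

Row for D/r/Out (columns Lx, Ly, Rx, Ry): (1,5) (3,4) (1,5) (3,4).
Under D/r/Out, Rowan's choice at the node after W-R can never be reached regardless of what Colm does, so varying those choices leaves every outcome unchanged.
Holding the reachable choices fixed and varying the unreachable one freely already gives 3 equivalent strategies.
No other strategy reproduces this row, so those 3 are the full class: D/q/Out, D/r/Out, D/p/Out.

3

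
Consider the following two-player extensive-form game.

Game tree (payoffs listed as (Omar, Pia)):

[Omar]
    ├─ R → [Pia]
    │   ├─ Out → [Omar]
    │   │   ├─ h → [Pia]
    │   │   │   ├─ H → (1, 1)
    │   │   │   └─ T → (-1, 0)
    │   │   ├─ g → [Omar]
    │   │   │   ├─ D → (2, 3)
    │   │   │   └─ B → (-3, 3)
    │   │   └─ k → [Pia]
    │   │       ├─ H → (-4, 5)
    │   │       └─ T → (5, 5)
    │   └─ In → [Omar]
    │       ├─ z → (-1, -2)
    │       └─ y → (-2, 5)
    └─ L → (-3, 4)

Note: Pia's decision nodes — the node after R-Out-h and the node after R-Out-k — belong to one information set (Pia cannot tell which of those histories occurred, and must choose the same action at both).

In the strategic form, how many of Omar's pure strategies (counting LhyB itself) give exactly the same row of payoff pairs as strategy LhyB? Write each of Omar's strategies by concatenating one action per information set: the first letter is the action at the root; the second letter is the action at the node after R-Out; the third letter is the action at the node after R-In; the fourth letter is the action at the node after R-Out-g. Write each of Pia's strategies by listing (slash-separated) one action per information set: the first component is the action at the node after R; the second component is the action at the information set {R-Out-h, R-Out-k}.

12

Row for LhyB (columns Out/H, Out/T, In/H, In/T): (-3,4) (-3,4) (-3,4) (-3,4).
Under LhyB, Omar's choice at the node after R-Out and at the node after R-In and at the node after R-Out-g can never be reached regardless of what Pia does, so varying those choices leaves every outcome unchanged.
Holding the reachable choices fixed and varying the unreachable ones freely already gives 3 × 2 × 2 = 12 equivalent strategies.
No other strategy reproduces this row, so those 12 are the full class: LhzD, LhzB, LhyD, LhyB, LgzD, LgzB, LgyD, LgyB, LkzD, LkzB, LkyD, LkyB.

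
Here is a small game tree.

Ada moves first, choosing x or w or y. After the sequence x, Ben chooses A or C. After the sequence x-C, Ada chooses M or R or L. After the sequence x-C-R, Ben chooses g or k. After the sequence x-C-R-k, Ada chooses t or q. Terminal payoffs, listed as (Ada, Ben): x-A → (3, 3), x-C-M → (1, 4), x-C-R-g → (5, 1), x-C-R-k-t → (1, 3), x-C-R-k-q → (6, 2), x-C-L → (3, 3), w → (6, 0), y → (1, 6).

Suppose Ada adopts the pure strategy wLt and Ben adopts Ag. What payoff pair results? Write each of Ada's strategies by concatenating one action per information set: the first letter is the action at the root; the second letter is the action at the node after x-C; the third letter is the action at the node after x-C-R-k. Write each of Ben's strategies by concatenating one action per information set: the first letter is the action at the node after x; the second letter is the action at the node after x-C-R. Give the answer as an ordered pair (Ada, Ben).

Trace the play path from the root:
  Ada plays w
→ terminal payoff (6, 0).
(Ada's choice at the node after x-C is never reached on this path, so it doesn't affect the outcome.)

(6, 0)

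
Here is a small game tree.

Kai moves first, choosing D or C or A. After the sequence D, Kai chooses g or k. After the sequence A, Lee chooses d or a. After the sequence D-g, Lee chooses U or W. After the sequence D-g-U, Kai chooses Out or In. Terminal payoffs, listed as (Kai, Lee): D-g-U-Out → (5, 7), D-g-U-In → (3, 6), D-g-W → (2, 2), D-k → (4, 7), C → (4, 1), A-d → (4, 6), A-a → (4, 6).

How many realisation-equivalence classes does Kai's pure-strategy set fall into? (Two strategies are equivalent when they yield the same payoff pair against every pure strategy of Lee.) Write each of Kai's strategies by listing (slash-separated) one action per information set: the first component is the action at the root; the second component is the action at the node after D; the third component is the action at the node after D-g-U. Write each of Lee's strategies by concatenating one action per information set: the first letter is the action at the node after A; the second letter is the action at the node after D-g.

5

Kai has 12 pure strategies: D/g/Out, D/g/In, D/k/Out, D/k/In, C/g/Out, C/g/In, C/k/Out, C/k/In, A/g/Out, A/g/In, A/k/Out, A/k/In. Columns: dU, dW, aU, aW.
{D/g/Out} → row (5,7) (2,2) (5,7) (2,2)
{D/g/In} → row (3,6) (2,2) (3,6) (2,2)
{D/k/Out, D/k/In} → row (4,7) (4,7) (4,7) (4,7)
{C/g/Out, C/g/In, C/k/Out, C/k/In} → row (4,1) (4,1) (4,1) (4,1)
{A/g/Out, A/g/In, A/k/Out, A/k/In} → row (4,6) (4,6) (4,6) (4,6)
That's 5 distinct rows out of 12 strategies.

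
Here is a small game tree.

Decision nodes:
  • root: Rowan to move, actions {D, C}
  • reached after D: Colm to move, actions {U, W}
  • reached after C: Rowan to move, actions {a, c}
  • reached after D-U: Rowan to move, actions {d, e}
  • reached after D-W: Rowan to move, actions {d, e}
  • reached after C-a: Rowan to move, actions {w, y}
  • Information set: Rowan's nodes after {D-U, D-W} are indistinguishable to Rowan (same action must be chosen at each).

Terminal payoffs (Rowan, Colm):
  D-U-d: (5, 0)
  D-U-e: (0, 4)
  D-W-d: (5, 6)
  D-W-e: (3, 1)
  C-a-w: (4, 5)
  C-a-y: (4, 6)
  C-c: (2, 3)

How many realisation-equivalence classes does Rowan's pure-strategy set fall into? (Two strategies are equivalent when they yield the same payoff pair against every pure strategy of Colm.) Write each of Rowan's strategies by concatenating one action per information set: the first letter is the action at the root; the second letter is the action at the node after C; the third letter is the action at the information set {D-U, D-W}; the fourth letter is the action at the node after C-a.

5

Rowan has 16 pure strategies: Dadw, Dady, Daew, Daey, Dcdw, Dcdy, Dcew, Dcey, Cadw, Cady, Caew, Caey, Ccdw, Ccdy, Ccew, Ccey. Columns: U, W.
{Dadw, Dady, Dcdw, Dcdy} → row (5,0) (5,6)
{Daew, Daey, Dcew, Dcey} → row (0,4) (3,1)
{Cadw, Caew} → row (4,5) (4,5)
{Cady, Caey} → row (4,6) (4,6)
{Ccdw, Ccdy, Ccew, Ccey} → row (2,3) (2,3)
That's 5 distinct rows out of 16 strategies.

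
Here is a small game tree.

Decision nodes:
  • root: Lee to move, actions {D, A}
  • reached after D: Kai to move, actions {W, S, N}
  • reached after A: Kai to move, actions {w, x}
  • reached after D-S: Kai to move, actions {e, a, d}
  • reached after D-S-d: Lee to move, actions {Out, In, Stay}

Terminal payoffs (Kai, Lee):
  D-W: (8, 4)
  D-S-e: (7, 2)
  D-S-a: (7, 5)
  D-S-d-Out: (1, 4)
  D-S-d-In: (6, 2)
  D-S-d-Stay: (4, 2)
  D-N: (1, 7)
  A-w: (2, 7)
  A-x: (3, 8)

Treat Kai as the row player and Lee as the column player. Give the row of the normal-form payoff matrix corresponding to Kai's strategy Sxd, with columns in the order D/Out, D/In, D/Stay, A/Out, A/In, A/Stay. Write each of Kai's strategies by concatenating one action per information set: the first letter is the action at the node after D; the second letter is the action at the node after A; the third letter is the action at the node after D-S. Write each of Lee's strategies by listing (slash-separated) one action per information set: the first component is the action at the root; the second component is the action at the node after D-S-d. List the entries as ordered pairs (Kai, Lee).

vs D/Out: Lee plays D → Kai plays S at [D] → Kai plays d at [D-S] → Lee plays Out at [D-S-d] → (1, 4)
vs D/In: Lee plays D → Kai plays S at [D] → Kai plays d at [D-S] → Lee plays In at [D-S-d] → (6, 2)
vs D/Stay: Lee plays D → Kai plays S at [D] → Kai plays d at [D-S] → Lee plays Stay at [D-S-d] → (4, 2)
vs A/Out: Lee plays A → Kai plays x at [A] → (3, 8)
vs A/In: Lee plays A → Kai plays x at [A] → (3, 8)
vs A/Stay: Lee plays A → Kai plays x at [A] → (3, 8)

(1,4) (6,2) (4,2) (3,8) (3,8) (3,8)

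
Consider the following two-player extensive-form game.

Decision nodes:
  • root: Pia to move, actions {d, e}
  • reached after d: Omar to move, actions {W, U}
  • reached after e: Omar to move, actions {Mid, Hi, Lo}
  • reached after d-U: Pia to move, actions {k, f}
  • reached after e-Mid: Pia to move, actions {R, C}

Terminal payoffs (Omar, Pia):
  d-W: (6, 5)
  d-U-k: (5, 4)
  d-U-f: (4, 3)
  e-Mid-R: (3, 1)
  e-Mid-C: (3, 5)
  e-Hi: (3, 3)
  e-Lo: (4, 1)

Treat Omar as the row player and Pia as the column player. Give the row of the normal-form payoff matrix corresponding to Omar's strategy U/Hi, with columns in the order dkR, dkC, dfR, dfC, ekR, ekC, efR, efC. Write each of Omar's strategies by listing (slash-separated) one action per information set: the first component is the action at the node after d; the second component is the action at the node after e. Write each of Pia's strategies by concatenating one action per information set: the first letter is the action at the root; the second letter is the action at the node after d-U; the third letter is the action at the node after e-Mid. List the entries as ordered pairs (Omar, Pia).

(5,4) (5,4) (4,3) (4,3) (3,3) (3,3) (3,3) (3,3)

vs dkR: Pia plays d → Omar plays U at [d] → Pia plays k at [d-U] → (5, 4)
vs dkC: Pia plays d → Omar plays U at [d] → Pia plays k at [d-U] → (5, 4)
vs dfR: Pia plays d → Omar plays U at [d] → Pia plays f at [d-U] → (4, 3)
vs dfC: Pia plays d → Omar plays U at [d] → Pia plays f at [d-U] → (4, 3)
vs ekR: Pia plays e → Omar plays Hi at [e] → (3, 3)
vs ekC: Pia plays e → Omar plays Hi at [e] → (3, 3)
vs efR: Pia plays e → Omar plays Hi at [e] → (3, 3)
vs efC: Pia plays e → Omar plays Hi at [e] → (3, 3)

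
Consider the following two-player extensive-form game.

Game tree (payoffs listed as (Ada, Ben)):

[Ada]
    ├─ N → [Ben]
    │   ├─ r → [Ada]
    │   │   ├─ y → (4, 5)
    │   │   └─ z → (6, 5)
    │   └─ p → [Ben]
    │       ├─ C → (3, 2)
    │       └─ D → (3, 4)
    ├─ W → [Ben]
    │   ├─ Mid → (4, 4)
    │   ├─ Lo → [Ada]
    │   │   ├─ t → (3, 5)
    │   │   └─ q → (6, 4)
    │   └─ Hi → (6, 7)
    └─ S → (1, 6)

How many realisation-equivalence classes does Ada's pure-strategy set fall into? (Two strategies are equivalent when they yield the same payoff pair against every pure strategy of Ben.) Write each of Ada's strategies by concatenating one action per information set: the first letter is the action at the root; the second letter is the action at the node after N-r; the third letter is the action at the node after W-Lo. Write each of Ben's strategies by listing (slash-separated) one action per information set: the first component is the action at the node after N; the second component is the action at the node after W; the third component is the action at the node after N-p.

5

Ada has 12 pure strategies: Nyt, Nyq, Nzt, Nzq, Wyt, Wyq, Wzt, Wzq, Syt, Syq, Szt, Szq. Columns: r/Mid/C, r/Mid/D, r/Lo/C, r/Lo/D, r/Hi/C, r/Hi/D, p/Mid/C, p/Mid/D, p/Lo/C, p/Lo/D, p/Hi/C, p/Hi/D.
{Nyt, Nyq} → row (4,5) (4,5) (4,5) (4,5) (4,5) (4,5) (3,2) (3,4) (3,2) (3,4) (3,2) (3,4)
{Nzt, Nzq} → row (6,5) (6,5) (6,5) (6,5) (6,5) (6,5) (3,2) (3,4) (3,2) (3,4) (3,2) (3,4)
{Wyt, Wzt} → row (4,4) (4,4) (3,5) (3,5) (6,7) (6,7) (4,4) (4,4) (3,5) (3,5) (6,7) (6,7)
{Wyq, Wzq} → row (4,4) (4,4) (6,4) (6,4) (6,7) (6,7) (4,4) (4,4) (6,4) (6,4) (6,7) (6,7)
{Syt, Syq, Szt, Szq} → row (1,6) (1,6) (1,6) (1,6) (1,6) (1,6) (1,6) (1,6) (1,6) (1,6) (1,6) (1,6)
That's 5 distinct rows out of 12 strategies.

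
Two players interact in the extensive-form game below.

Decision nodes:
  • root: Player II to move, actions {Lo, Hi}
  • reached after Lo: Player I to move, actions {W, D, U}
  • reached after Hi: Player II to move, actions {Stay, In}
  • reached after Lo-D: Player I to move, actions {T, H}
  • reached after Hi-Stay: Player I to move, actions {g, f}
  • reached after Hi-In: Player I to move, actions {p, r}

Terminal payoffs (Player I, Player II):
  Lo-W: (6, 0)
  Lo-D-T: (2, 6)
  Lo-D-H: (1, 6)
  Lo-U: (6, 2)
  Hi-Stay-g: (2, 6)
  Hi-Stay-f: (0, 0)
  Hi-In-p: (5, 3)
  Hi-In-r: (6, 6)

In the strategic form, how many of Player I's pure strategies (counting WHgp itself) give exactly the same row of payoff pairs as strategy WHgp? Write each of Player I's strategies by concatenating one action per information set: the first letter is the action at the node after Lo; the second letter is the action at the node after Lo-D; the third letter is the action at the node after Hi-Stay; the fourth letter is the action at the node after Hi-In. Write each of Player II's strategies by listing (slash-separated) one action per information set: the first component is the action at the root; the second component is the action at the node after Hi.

2

Row for WHgp (columns Lo/Stay, Lo/In, Hi/Stay, Hi/In): (6,0) (6,0) (2,6) (5,3).
Under WHgp, Player I's choice at the node after Lo-D can never be reached regardless of what Player II does, so varying those choices leaves every outcome unchanged.
Holding the reachable choices fixed and varying the unreachable one freely already gives 2 equivalent strategies.
No other strategy reproduces this row, so those 2 are the full class: WTgp, WHgp.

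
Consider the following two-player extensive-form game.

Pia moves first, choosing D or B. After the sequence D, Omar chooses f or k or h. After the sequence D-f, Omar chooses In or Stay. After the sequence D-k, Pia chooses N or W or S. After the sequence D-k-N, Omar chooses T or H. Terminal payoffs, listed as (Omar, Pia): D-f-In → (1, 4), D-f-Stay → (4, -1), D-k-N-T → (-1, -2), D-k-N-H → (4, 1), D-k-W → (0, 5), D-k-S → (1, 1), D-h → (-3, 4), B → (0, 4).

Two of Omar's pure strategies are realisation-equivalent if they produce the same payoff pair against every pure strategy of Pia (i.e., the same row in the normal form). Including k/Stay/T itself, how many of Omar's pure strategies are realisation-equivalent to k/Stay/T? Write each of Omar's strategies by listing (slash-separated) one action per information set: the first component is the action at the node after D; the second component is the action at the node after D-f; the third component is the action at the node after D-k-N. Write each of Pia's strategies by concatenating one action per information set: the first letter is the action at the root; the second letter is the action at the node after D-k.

2

Row for k/Stay/T (columns DN, DW, DS, BN, BW, BS): (-1,-2) (0,5) (1,1) (0,4) (0,4) (0,4).
Under k/Stay/T, Omar's choice at the node after D-f can never be reached regardless of what Pia does, so varying those choices leaves every outcome unchanged.
Holding the reachable choices fixed and varying the unreachable one freely already gives 2 equivalent strategies.
No other strategy reproduces this row, so those 2 are the full class: k/In/T, k/Stay/T.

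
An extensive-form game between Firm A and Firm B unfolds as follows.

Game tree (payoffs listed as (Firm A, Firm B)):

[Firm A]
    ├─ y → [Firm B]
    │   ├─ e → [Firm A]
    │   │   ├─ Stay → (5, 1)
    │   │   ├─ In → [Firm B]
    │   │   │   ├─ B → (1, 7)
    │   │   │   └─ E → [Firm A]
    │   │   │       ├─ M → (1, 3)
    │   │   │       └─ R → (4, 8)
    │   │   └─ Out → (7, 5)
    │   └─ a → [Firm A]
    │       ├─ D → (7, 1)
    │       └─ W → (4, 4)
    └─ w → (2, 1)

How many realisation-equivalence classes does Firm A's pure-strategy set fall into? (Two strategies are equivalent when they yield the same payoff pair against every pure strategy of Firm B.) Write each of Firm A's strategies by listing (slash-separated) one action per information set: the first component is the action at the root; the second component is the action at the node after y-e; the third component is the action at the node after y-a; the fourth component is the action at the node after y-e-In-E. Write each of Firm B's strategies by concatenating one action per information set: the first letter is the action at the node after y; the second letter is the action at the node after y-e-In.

9

Firm A has 24 pure strategies: y/Stay/D/M, y/Stay/D/R, y/Stay/W/M, y/Stay/W/R, y/In/D/M, y/In/D/R, y/In/W/M, y/In/W/R, y/Out/D/M, y/Out/D/R, y/Out/W/M, y/Out/W/R, w/Stay/D/M, w/Stay/D/R, w/Stay/W/M, w/Stay/W/R, w/In/D/M, w/In/D/R, w/In/W/M, w/In/W/R, w/Out/D/M, w/Out/D/R, w/Out/W/M, w/Out/W/R. Columns: eB, eE, aB, aE.
{y/Stay/D/M, y/Stay/D/R} → row (5,1) (5,1) (7,1) (7,1)
{y/Stay/W/M, y/Stay/W/R} → row (5,1) (5,1) (4,4) (4,4)
{y/In/D/M} → row (1,7) (1,3) (7,1) (7,1)
{y/In/D/R} → row (1,7) (4,8) (7,1) (7,1)
{y/In/W/M} → row (1,7) (1,3) (4,4) (4,4)
{y/In/W/R} → row (1,7) (4,8) (4,4) (4,4)
{y/Out/D/M, y/Out/D/R} → row (7,5) (7,5) (7,1) (7,1)
{y/Out/W/M, y/Out/W/R} → row (7,5) (7,5) (4,4) (4,4)
{w/Stay/D/M, w/Stay/D/R, w/Stay/W/M, w/Stay/W/R, w/In/D/M, w/In/D/R, w/In/W/M, w/In/W/R, w/Out/D/M, w/Out/D/R, w/Out/W/M, w/Out/W/R} → row (2,1) (2,1) (2,1) (2,1)
That's 9 distinct rows out of 24 strategies.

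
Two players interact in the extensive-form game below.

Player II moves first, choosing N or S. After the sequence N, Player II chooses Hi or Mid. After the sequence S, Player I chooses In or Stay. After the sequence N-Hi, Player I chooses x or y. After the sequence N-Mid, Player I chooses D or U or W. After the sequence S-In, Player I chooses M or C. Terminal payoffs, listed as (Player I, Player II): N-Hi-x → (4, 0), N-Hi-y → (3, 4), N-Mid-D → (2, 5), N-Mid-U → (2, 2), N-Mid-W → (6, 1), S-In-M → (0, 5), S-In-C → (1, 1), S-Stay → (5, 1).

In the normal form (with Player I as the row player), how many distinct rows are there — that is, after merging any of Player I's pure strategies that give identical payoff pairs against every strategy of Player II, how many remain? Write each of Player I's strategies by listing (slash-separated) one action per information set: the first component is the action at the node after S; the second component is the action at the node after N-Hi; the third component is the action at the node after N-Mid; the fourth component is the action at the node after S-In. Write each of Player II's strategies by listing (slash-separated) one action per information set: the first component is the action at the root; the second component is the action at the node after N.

Player I has 24 pure strategies: In/x/D/M, In/x/D/C, In/x/U/M, In/x/U/C, In/x/W/M, In/x/W/C, In/y/D/M, In/y/D/C, In/y/U/M, In/y/U/C, In/y/W/M, In/y/W/C, Stay/x/D/M, Stay/x/D/C, Stay/x/U/M, Stay/x/U/C, Stay/x/W/M, Stay/x/W/C, Stay/y/D/M, Stay/y/D/C, Stay/y/U/M, Stay/y/U/C, Stay/y/W/M, Stay/y/W/C. Columns: N/Hi, N/Mid, S/Hi, S/Mid.
{In/x/D/M} → row (4,0) (2,5) (0,5) (0,5)
{In/x/D/C} → row (4,0) (2,5) (1,1) (1,1)
{In/x/U/M} → row (4,0) (2,2) (0,5) (0,5)
{In/x/U/C} → row (4,0) (2,2) (1,1) (1,1)
{In/x/W/M} → row (4,0) (6,1) (0,5) (0,5)
{In/x/W/C} → row (4,0) (6,1) (1,1) (1,1)
{In/y/D/M} → row (3,4) (2,5) (0,5) (0,5)
{In/y/D/C} → row (3,4) (2,5) (1,1) (1,1)
{In/y/U/M} → row (3,4) (2,2) (0,5) (0,5)
{In/y/U/C} → row (3,4) (2,2) (1,1) (1,1)
{In/y/W/M} → row (3,4) (6,1) (0,5) (0,5)
{In/y/W/C} → row (3,4) (6,1) (1,1) (1,1)
{Stay/x/D/M, Stay/x/D/C} → row (4,0) (2,5) (5,1) (5,1)
{Stay/x/U/M, Stay/x/U/C} → row (4,0) (2,2) (5,1) (5,1)
{Stay/x/W/M, Stay/x/W/C} → row (4,0) (6,1) (5,1) (5,1)
{Stay/y/D/M, Stay/y/D/C} → row (3,4) (2,5) (5,1) (5,1)
{Stay/y/U/M, Stay/y/U/C} → row (3,4) (2,2) (5,1) (5,1)
{Stay/y/W/M, Stay/y/W/C} → row (3,4) (6,1) (5,1) (5,1)
That's 18 distinct rows out of 24 strategies.

18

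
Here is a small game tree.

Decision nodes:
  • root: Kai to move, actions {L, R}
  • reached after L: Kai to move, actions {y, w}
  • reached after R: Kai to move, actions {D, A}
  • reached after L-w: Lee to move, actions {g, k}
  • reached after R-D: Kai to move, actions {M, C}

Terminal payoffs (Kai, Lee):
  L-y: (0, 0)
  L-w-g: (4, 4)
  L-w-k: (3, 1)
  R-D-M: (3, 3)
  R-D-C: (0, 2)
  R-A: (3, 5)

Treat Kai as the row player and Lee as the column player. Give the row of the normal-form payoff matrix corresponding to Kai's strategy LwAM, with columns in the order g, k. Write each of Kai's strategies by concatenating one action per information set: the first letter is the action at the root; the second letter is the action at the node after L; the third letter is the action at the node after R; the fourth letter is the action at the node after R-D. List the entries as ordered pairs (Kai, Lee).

vs g: Kai plays L → Kai plays w at [L] → Lee plays g at [L-w] → (4, 4)
vs k: Kai plays L → Kai plays w at [L] → Lee plays k at [L-w] → (3, 1)

(4,4) (3,1)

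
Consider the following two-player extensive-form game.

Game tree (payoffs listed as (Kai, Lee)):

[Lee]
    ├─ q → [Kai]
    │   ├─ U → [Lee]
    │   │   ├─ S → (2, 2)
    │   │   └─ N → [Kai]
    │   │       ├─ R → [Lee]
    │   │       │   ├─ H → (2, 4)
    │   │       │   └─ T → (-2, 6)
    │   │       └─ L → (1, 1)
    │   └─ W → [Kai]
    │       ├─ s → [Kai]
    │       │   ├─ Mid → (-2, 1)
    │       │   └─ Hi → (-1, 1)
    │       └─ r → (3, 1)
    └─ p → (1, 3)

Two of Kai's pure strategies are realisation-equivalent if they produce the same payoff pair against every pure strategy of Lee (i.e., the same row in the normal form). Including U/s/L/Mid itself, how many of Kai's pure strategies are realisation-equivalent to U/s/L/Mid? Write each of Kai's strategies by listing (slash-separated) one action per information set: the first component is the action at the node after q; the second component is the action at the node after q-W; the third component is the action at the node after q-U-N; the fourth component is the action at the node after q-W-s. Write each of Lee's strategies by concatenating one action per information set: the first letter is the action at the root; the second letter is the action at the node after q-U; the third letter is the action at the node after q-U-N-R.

4

Row for U/s/L/Mid (columns qSH, qST, qNH, qNT, pSH, pST, pNH, pNT): (2,2) (2,2) (1,1) (1,1) (1,3) (1,3) (1,3) (1,3).
Under U/s/L/Mid, Kai's choice at the node after q-W and at the node after q-W-s can never be reached regardless of what Lee does, so varying those choices leaves every outcome unchanged.
Holding the reachable choices fixed and varying the unreachable ones freely already gives 2 × 2 = 4 equivalent strategies.
No other strategy reproduces this row, so those 4 are the full class: U/s/L/Mid, U/s/L/Hi, U/r/L/Mid, U/r/L/Hi.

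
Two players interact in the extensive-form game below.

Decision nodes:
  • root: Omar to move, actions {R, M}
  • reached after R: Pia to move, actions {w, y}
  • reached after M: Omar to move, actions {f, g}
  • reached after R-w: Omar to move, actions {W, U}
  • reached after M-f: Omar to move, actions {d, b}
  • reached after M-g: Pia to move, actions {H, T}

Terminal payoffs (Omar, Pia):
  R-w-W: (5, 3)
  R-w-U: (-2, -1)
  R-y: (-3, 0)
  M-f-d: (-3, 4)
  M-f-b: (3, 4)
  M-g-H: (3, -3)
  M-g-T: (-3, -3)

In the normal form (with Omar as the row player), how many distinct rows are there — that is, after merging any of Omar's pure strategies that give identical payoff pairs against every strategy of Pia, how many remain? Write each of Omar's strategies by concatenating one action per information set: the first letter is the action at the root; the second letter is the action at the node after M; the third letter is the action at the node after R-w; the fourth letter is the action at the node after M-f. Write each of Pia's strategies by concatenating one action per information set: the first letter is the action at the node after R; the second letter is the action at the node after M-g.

Omar has 16 pure strategies: RfWd, RfWb, RfUd, RfUb, RgWd, RgWb, RgUd, RgUb, MfWd, MfWb, MfUd, MfUb, MgWd, MgWb, MgUd, MgUb. Columns: wH, wT, yH, yT.
{RfWd, RfWb, RgWd, RgWb} → row (5,3) (5,3) (-3,0) (-3,0)
{RfUd, RfUb, RgUd, RgUb} → row (-2,-1) (-2,-1) (-3,0) (-3,0)
{MfWd, MfUd} → row (-3,4) (-3,4) (-3,4) (-3,4)
{MfWb, MfUb} → row (3,4) (3,4) (3,4) (3,4)
{MgWd, MgWb, MgUd, MgUb} → row (3,-3) (-3,-3) (3,-3) (-3,-3)
That's 5 distinct rows out of 16 strategies.

5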